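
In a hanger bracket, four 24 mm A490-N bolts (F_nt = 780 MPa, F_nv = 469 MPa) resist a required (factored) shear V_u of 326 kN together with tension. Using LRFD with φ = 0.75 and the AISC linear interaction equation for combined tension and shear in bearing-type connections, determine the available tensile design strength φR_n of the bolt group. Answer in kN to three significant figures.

834 kN

A_b = π·24²/4 = 452.4 mm²; f_rv = 326 × 1000 / (4 × 452.4) = 180.2 MPa.
F'_nt = 1.3 F_nt − (F_nt / φF_nv) f_rv = 1.3·780 − (780/(0.75·469))·180.2 = 614.5 MPa, capped at F_nt → F'_nt = 614.5 MPa.
R_n = F'_nt · A_b · n = 614.5 × 452.4 × 4 / 1000 = 1112 kN.
Design strength φR_n = 0.75 × 1112 = 834 kN.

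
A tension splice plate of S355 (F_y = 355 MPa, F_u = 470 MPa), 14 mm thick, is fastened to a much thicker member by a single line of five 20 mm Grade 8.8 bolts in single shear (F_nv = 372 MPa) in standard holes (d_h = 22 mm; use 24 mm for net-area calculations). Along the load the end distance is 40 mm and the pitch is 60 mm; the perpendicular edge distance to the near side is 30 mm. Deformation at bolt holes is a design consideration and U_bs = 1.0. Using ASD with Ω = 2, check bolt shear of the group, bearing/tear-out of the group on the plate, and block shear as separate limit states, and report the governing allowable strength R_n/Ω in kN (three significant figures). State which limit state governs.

292 kN (bolt shear governs)

Bolt shear: A_b = π·20²/4 = 314.2 mm²; R_n = 372 × 314.2 × 5 × 1 / 1000 = 584.3 kN → 584.3 / 2 = 292 kN.
Bearing: edge l_c = 29, r_n = 229 kN; interior l_c = 38, r_n = 300 kN; R_n = 229 + 4·300 = 1429 kN → 715 kN.
Block shear: A_gv = 3920, A_nv = 2408, A_nt = 252 mm²; R_n = min(0.6F_uA_nv, 0.6F_yA_gv) + U_bs·F_u·A_nt = 797.5 kN → 399 kN.
Bolt shear governs: 292 kN.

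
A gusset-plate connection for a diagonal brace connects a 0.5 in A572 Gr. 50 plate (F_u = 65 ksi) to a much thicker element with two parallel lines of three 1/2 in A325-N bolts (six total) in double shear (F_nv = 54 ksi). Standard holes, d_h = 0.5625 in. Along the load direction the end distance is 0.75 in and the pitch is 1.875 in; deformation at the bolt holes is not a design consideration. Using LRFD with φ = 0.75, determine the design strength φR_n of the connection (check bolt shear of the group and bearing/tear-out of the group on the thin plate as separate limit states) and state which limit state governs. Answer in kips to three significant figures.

95.4 kips (bolt shear governs)

Bolt shear: A_b = π·0.5²/4 = 0.1963 in²; R_n = 54 × 0.1963 × 6 × 2 = 127.2 kips → 0.75 × 127.2 = 95.4 kips.
Bearing (1.5 l_c t F_u ≤ 3.0 d t F_u): upper limit = 3.0·0.5·0.5·65 = 48.75 kips.
  Edge l_c = 0.75 − 0.5625/2 = 0.4688 → r_n = 22.85 kips; interior l_c = 1.875 − 0.5625 = 1.312 → r_n = 48.75 kips.
  R_n,bearing = 2·22.85 + 4·48.75 = 240.7 kips → 0.75 × 240.7 = 181 kips.
Bolt shear governs: 95.4 kips.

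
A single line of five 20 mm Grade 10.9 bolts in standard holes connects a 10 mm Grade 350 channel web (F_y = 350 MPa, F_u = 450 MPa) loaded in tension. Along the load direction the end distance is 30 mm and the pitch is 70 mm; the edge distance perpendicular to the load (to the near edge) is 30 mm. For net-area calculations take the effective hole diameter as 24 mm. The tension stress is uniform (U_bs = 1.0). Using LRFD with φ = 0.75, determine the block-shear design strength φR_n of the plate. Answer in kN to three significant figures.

Shear plane L_v = 30 + 4·70 = 310 mm; A_gv = 310 × 10 = 3100 mm².
A_nv = (310 − 4.5·24) × 10 = 2020 mm².
A_nt = (30 − 0.5·24) × 10 = 180 mm².
0.6 F_u A_nv = 545.4 kN; 0.6 F_y A_gv = 651 kN → shear rupture governs the shear term.
R_n = 545.4 + 1.0 × 450 × 180 / 1000 = 626.4 kN.
Design strength φR_n = 0.75 × 626.4 = 470 kN.

470 kN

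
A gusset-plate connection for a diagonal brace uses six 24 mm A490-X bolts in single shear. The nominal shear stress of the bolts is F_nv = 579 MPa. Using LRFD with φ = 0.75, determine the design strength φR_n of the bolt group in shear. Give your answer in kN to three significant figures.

1180 kN

A_b = π × 24² / 4 = 452.4 mm².
R_n = F_nv · A_b · n · n_s = 579 × 452.4 × 6 × 1 / 1000 = 1572 kN.
Design strength φR_n = 0.75 × 1572 = 1180 kN.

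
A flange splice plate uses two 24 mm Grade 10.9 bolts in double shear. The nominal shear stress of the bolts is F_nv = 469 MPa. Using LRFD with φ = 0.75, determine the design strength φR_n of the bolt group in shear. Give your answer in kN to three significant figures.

637 kN

A_b = π × 24² / 4 = 452.4 mm².
R_n = F_nv · A_b · n · n_s = 469 × 452.4 × 2 × 2 / 1000 = 848.7 kN.
Design strength φR_n = 0.75 × 848.7 = 637 kN.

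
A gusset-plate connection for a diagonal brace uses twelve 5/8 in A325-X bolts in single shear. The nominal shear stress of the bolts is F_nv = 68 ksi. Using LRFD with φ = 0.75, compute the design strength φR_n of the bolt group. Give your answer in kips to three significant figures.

A_b = π × 0.625² / 4 = 0.3068 in².
R_n = F_nv · A_b · n · n_s = 68 × 0.3068 × 12 × 1 = 250.3 kips.
Design strength φR_n = 0.75 × 250.3 = 188 kips.

188 kips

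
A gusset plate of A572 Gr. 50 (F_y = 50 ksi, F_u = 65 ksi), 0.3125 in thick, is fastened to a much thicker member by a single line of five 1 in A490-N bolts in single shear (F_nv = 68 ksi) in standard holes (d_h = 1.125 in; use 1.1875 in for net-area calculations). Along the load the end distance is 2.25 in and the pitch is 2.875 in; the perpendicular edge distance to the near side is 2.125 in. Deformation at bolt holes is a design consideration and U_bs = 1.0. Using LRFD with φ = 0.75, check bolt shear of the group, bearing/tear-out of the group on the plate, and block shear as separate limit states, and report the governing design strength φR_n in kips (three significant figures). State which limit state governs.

100 kips (block shear governs)

Bolt shear: A_b = π·1²/4 = 0.7854 in²; R_n = 68 × 0.7854 × 5 × 1 = 267 kips → 0.75 × 267 = 200 kips.
Bearing: edge l_c = 1.688, r_n = 41.13 kips; interior l_c = 1.75, r_n = 42.66 kips; R_n = 41.13 + 4·42.66 = 211.8 kips → 159 kips.
Block shear: A_gv = 4.297, A_nv = 2.627, A_nt = 0.4785 in²; R_n = min(0.6F_uA_nv, 0.6F_yA_gv) + U_bs·F_u·A_nt = 133.6 kips → 100 kips.
Block shear governs: 100 kips.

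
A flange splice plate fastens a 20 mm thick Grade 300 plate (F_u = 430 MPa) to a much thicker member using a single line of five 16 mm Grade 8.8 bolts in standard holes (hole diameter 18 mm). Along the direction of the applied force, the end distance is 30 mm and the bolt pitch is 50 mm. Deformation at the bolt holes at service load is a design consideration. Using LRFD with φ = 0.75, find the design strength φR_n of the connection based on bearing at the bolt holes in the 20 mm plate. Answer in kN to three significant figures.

Per bolt r_n = 1.2 l_c t F_u ≤ 2.4 d t F_u; upper limit = 2.4 × 16 × 20 × 430 / 1000 = 330.2 kN.
Edge bolt: l_c = 30 − 18/2 = 21 mm → 1.2 × 21 × 20 × 430 / 1000 = 216.7 → r_n = 216.7 kN.
Interior bolts: l_c = 50 − 18 = 32 mm → 1.2 × 32 × 20 × 430 / 1000 = 330.2 → r_n = 330.2 kN.
R_n = 1 × 216.7 + 4 × 330.2 = 1538 kN.
Design strength φR_n = 0.75 × 1538 = 1150 kN.

1150 kN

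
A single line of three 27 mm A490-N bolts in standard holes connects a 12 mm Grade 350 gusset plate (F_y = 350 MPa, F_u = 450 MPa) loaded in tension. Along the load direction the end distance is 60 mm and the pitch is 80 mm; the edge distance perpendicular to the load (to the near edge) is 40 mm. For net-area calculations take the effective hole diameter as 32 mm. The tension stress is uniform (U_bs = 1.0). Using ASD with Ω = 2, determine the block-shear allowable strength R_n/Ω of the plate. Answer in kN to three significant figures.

Shear plane L_v = 60 + 2·80 = 220 mm; A_gv = 220 × 12 = 2640 mm².
A_nv = (220 − 2.5·32) × 12 = 1680 mm².
A_nt = (40 − 0.5·32) × 12 = 288 mm².
0.6 F_u A_nv = 453.6 kN; 0.6 F_y A_gv = 554.4 kN → shear rupture governs the shear term.
R_n = 453.6 + 1.0 × 450 × 288 / 1000 = 583.2 kN.
Allowable strength R_n/Ω = 583.2 / 2 = 292 kN.

292 kN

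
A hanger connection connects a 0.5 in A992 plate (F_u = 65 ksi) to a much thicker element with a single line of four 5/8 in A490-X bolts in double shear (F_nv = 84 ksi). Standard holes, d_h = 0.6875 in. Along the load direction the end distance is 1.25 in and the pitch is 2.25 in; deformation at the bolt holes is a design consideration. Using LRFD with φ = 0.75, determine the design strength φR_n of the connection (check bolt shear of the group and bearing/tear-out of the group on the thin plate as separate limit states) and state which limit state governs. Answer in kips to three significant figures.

136 kips (bearing governs)

Bolt shear: A_b = π·0.625²/4 = 0.3068 in²; R_n = 84 × 0.3068 × 4 × 2 = 206.2 kips → 0.75 × 206.2 = 155 kips.
Bearing (1.2 l_c t F_u ≤ 2.4 d t F_u): upper limit = 2.4·0.625·0.5·65 = 48.75 kips.
  Edge l_c = 1.25 − 0.6875/2 = 0.9062 → r_n = 35.34 kips; interior l_c = 2.25 − 0.6875 = 1.562 → r_n = 48.75 kips.
  R_n,bearing = 1·35.34 + 3·48.75 = 181.6 kips → 0.75 × 181.6 = 136 kips.
Bearing governs: 136 kips.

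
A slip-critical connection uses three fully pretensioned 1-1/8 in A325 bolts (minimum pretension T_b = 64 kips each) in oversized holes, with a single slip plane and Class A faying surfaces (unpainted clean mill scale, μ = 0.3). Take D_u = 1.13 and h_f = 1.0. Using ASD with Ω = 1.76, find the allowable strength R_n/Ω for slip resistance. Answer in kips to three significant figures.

37 kips

R_n = μ · D_u · h_f · T_b · n_s · n_b = 0.3 × 1.13 × 1.0 × 64 × 1 × 3 = 65.09 kips.
Allowable strength R_n/Ω = 65.09 / 1.76 = 37 kips.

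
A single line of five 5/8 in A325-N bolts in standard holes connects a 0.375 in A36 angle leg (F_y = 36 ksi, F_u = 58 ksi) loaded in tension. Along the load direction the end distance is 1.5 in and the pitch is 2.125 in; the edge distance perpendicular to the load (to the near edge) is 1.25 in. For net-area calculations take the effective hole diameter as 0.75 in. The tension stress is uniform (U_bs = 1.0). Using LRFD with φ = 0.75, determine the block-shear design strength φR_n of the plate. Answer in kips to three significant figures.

75 kips

Shear plane L_v = 1.5 + 4·2.125 = 10 in; A_gv = 10 × 0.375 = 3.75 in².
A_nv = (10 − 4.5·0.75) × 0.375 = 2.484 in².
A_nt = (1.25 − 0.5·0.75) × 0.375 = 0.3281 in².
0.6 F_u A_nv = 86.46 kips; 0.6 F_y A_gv = 81 kips → shear yielding governs the shear term.
R_n = 81 + 1.0 × 58 × 0.3281 = 100 kips.
Design strength φR_n = 0.75 × 100 = 75 kips.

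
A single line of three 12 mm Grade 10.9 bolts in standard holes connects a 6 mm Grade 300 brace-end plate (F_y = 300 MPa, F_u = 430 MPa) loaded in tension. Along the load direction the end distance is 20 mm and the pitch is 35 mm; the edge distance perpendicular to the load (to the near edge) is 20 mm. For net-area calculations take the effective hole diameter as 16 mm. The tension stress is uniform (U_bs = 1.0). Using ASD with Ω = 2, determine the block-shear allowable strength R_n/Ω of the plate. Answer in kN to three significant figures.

Shear plane L_v = 20 + 2·35 = 90 mm; A_gv = 90 × 6 = 540 mm².
A_nv = (90 − 2.5·16) × 6 = 300 mm².
A_nt = (20 − 0.5·16) × 6 = 72 mm².
0.6 F_u A_nv = 77.4 kN; 0.6 F_y A_gv = 97.2 kN → shear rupture governs the shear term.
R_n = 77.4 + 1.0 × 430 × 72 / 1000 = 108.4 kN.
Allowable strength R_n/Ω = 108.4 / 2 = 54.2 kN.

54.2 kN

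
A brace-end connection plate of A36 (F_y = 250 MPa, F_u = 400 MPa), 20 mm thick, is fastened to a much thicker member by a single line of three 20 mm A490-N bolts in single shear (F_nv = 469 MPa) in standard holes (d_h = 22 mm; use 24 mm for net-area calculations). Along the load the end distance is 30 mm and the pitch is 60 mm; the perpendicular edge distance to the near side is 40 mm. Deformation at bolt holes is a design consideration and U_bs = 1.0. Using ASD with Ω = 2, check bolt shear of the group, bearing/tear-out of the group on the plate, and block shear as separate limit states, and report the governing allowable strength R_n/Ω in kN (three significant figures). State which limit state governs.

Bolt shear: A_b = π·20²/4 = 314.2 mm²; R_n = 469 × 314.2 × 3 × 1 / 1000 = 442 kN → 442 / 2 = 221 kN.
Bearing: edge l_c = 19, r_n = 182.4 kN; interior l_c = 38, r_n = 364.8 kN; R_n = 182.4 + 2·364.8 = 912 kN → 456 kN.
Block shear: A_gv = 3000, A_nv = 1800, A_nt = 560 mm²; R_n = min(0.6F_uA_nv, 0.6F_yA_gv) + U_bs·F_u·A_nt = 656 kN → 328 kN.
Bolt shear governs: 221 kN.

221 kN (bolt shear governs)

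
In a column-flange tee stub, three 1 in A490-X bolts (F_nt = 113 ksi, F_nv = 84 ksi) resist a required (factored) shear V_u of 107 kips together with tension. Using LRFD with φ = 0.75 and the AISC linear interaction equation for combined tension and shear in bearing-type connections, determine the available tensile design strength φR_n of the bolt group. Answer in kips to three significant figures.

A_b = π·1²/4 = 0.7854 in²; f_rv = 107 / (3 × 0.7854) = 45.41 ksi.
F'_nt = 1.3 F_nt − (F_nt / φF_nv) f_rv = 1.3·113 − (113/(0.75·84))·45.41 = 65.45 ksi, capped at F_nt → F'_nt = 65.45 ksi.
R_n = F'_nt · A_b · n = 65.45 × 0.7854 × 3 = 154.2 kips.
Design strength φR_n = 0.75 × 154.2 = 116 kips.

116 kips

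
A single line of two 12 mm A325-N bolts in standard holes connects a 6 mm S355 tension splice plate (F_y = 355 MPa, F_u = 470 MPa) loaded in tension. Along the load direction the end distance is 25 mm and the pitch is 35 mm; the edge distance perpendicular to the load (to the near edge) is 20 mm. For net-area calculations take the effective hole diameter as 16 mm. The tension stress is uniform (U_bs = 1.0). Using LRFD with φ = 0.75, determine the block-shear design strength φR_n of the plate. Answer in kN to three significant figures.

Shear plane L_v = 25 + 1·35 = 60 mm; A_gv = 60 × 6 = 360 mm².
A_nv = (60 − 1.5·16) × 6 = 216 mm².
A_nt = (20 − 0.5·16) × 6 = 72 mm².
0.6 F_u A_nv = 60.91 kN; 0.6 F_y A_gv = 76.68 kN → shear rupture governs the shear term.
R_n = 60.91 + 1.0 × 470 × 72 / 1000 = 94.75 kN.
Design strength φR_n = 0.75 × 94.75 = 71.1 kN.

71.1 kN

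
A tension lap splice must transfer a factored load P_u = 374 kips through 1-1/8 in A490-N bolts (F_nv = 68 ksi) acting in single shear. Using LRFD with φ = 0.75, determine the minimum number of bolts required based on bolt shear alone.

8 bolts

A_b = π·1.125²/4 = 0.994 in².
Per-bolt design strength φR_n = 0.75 × 68 × 0.994 × 1 = 50.69 kips.
n ≥ 374 / 50.69 = 7.377 → use 8 bolts.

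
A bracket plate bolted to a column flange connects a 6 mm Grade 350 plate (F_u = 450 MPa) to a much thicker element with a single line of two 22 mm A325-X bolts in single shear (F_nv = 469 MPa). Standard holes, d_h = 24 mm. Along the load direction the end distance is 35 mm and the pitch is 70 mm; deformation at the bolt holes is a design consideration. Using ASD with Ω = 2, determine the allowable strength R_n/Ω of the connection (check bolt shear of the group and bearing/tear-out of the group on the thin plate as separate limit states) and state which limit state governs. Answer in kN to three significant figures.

Bolt shear: A_b = π·22²/4 = 380.1 mm²; R_n = 469 × 380.1 × 2 × 1 / 1000 = 356.6 kN → 356.6 / 2 = 178 kN.
Bearing (1.2 l_c t F_u ≤ 2.4 d t F_u): upper limit = 2.4·22·6·450 / 1000 = 142.6 kN.
  Edge l_c = 35 − 24/2 = 23 → r_n = 74.52 kN; interior l_c = 70 − 24 = 46 → r_n = 142.6 kN.
  R_n,bearing = 1·74.52 + 1·142.6 = 217.1 kN → 217.1 / 2 = 109 kN.
Bearing governs: 109 kN.

109 kN (bearing governs)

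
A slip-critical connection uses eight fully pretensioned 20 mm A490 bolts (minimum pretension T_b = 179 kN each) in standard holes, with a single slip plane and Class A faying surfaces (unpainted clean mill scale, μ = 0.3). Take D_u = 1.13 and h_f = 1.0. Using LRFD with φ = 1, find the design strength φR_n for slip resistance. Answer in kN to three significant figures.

485 kN

R_n = μ · D_u · h_f · T_b · n_s · n_b = 0.3 × 1.13 × 1.0 × 179 × 1 × 8 = 485.4 kN.
Design strength φR_n = 1 × 485.4 = 485 kN.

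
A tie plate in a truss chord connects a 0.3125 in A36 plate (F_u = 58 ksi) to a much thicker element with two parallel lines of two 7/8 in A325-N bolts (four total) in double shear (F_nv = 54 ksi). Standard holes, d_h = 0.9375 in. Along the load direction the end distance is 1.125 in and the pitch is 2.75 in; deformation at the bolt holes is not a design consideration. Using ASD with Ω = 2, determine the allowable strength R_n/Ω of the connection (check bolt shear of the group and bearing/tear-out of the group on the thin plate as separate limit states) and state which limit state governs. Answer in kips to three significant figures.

Bolt shear: A_b = π·0.875²/4 = 0.6013 in²; R_n = 54 × 0.6013 × 4 × 2 = 259.8 kips → 259.8 / 2 = 130 kips.
Bearing (1.5 l_c t F_u ≤ 3.0 d t F_u): upper limit = 3.0·0.875·0.3125·58 = 47.58 kips.
  Edge l_c = 1.125 − 0.9375/2 = 0.6562 → r_n = 17.84 kips; interior l_c = 2.75 − 0.9375 = 1.812 → r_n = 47.58 kips.
  R_n,bearing = 2·17.84 + 2·47.58 = 130.8 kips → 130.8 / 2 = 65.4 kips.
Bearing governs: 65.4 kips.

65.4 kips (bearing governs)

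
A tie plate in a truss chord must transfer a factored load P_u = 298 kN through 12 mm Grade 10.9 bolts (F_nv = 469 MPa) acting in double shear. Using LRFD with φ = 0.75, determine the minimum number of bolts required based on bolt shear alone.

A_b = π·12²/4 = 113.1 mm².
Per-bolt design strength φR_n = 0.75 × 469 × 113.1 × 2 / 1000 = 79.56 kN.
n ≥ 298 / 79.56 = 3.745 → use 4 bolts.

4 bolts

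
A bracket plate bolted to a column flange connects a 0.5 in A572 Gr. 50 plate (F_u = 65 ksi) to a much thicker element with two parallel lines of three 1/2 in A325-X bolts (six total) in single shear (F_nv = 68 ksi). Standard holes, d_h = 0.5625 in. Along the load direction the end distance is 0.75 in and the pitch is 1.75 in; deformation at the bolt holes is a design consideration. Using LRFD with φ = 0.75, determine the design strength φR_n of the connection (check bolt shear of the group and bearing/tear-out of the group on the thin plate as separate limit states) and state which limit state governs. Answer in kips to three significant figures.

60.1 kips (bolt shear governs)

Bolt shear: A_b = π·0.5²/4 = 0.1963 in²; R_n = 68 × 0.1963 × 6 × 1 = 80.11 kips → 0.75 × 80.11 = 60.1 kips.
Bearing (1.2 l_c t F_u ≤ 2.4 d t F_u): upper limit = 2.4·0.5·0.5·65 = 39 kips.
  Edge l_c = 0.75 − 0.5625/2 = 0.4688 → r_n = 18.28 kips; interior l_c = 1.75 − 0.5625 = 1.188 → r_n = 39 kips.
  R_n,bearing = 2·18.28 + 4·39 = 192.6 kips → 0.75 × 192.6 = 144 kips.
Bolt shear governs: 60.1 kips.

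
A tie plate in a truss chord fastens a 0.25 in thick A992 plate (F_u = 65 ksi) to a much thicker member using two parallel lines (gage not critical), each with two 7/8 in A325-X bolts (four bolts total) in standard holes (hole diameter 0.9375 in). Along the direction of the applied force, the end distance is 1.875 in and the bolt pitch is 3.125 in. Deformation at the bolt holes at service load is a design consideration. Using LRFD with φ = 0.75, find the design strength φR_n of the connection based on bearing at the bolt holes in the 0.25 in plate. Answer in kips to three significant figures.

Per bolt r_n = 1.2 l_c t F_u ≤ 2.4 d t F_u; upper limit = 2.4 × 0.875 × 0.25 × 65 = 34.12 kips.
Edge bolt: l_c = 1.875 − 0.9375/2 = 1.406 in → 1.2 × 1.406 × 0.25 × 65 = 27.42 → r_n = 27.42 kips.
Interior bolts: l_c = 3.125 − 0.9375 = 2.188 in → 1.2 × 2.188 × 0.25 × 65 = 42.66 → r_n = 34.12 kips.
R_n = 2 × 27.42 + 2 × 34.12 = 123.1 kips.
Design strength φR_n = 0.75 × 123.1 = 92.3 kips.

92.3 kips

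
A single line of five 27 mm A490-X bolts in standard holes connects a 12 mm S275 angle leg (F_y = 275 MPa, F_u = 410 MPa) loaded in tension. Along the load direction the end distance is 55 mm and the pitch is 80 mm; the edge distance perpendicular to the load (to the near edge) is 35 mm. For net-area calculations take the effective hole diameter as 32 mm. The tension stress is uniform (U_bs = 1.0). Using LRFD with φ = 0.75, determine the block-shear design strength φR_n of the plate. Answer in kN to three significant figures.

Shear plane L_v = 55 + 4·80 = 375 mm; A_gv = 375 × 12 = 4500 mm².
A_nv = (375 − 4.5·32) × 12 = 2772 mm².
A_nt = (35 − 0.5·32) × 12 = 228 mm².
0.6 F_u A_nv = 681.9 kN; 0.6 F_y A_gv = 742.5 kN → shear rupture governs the shear term.
R_n = 681.9 + 1.0 × 410 × 228 / 1000 = 775.4 kN.
Design strength φR_n = 0.75 × 775.4 = 582 kN.

582 kN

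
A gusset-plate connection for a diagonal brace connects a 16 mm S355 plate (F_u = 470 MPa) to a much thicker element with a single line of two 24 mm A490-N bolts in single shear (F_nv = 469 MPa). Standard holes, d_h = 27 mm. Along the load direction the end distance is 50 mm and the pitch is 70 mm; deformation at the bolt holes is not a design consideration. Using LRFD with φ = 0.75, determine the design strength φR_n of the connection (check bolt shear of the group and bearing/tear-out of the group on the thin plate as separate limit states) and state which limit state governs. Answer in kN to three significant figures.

318 kN (bolt shear governs)

Bolt shear: A_b = π·24²/4 = 452.4 mm²; R_n = 469 × 452.4 × 2 × 1 / 1000 = 424.3 kN → 0.75 × 424.3 = 318 kN.
Bearing (1.5 l_c t F_u ≤ 3.0 d t F_u): upper limit = 3.0·24·16·470 / 1000 = 541.4 kN.
  Edge l_c = 50 − 27/2 = 36.5 → r_n = 411.7 kN; interior l_c = 70 − 27 = 43 → r_n = 485 kN.
  R_n,bearing = 1·411.7 + 1·485 = 896.8 kN → 0.75 × 896.8 = 673 kN.
Bolt shear governs: 318 kN.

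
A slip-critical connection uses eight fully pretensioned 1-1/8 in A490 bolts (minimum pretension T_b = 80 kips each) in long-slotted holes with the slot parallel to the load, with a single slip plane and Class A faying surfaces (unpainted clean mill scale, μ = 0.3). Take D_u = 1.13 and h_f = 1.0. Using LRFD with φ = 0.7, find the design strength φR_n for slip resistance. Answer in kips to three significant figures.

152 kips

R_n = μ · D_u · h_f · T_b · n_s · n_b = 0.3 × 1.13 × 1.0 × 80 × 1 × 8 = 217 kips.
Design strength φR_n = 0.7 × 217 = 152 kips.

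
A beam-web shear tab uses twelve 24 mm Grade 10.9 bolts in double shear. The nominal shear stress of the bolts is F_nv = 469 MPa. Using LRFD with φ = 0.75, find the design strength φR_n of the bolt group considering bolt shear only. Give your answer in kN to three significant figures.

3820 kN

A_b = π × 24² / 4 = 452.4 mm².
R_n = F_nv · A_b · n · n_s = 469 × 452.4 × 12 × 2 / 1000 = 5092 kN.
Design strength φR_n = 0.75 × 5092 = 3820 kN.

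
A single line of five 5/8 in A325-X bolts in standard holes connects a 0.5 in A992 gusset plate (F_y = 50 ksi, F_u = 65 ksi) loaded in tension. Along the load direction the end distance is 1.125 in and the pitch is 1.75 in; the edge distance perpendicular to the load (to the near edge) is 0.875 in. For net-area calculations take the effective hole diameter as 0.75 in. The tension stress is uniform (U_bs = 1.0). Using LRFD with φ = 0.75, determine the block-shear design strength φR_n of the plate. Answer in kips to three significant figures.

Shear plane L_v = 1.125 + 4·1.75 = 8.125 in; A_gv = 8.125 × 0.5 = 4.062 in².
A_nv = (8.125 − 4.5·0.75) × 0.5 = 2.375 in².
A_nt = (0.875 − 0.5·0.75) × 0.5 = 0.25 in².
0.6 F_u A_nv = 92.62 kips; 0.6 F_y A_gv = 121.9 kips → shear rupture governs the shear term.
R_n = 92.62 + 1.0 × 65 × 0.25 = 108.9 kips.
Design strength φR_n = 0.75 × 108.9 = 81.7 kips.

81.7 kips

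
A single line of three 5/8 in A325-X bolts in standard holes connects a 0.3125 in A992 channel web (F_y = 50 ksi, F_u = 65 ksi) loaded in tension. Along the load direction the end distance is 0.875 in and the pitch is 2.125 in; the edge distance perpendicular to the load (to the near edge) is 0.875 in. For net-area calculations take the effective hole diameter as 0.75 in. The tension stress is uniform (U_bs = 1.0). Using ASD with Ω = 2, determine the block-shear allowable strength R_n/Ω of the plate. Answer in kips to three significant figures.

Shear plane L_v = 0.875 + 2·2.125 = 5.125 in; A_gv = 5.125 × 0.3125 = 1.602 in².
A_nv = (5.125 − 2.5·0.75) × 0.3125 = 1.016 in².
A_nt = (0.875 − 0.5·0.75) × 0.3125 = 0.1562 in².
0.6 F_u A_nv = 39.61 kips; 0.6 F_y A_gv = 48.05 kips → shear rupture governs the shear term.
R_n = 39.61 + 1.0 × 65 × 0.1562 = 49.77 kips.
Allowable strength R_n/Ω = 49.77 / 2 = 24.9 kips.

24.9 kips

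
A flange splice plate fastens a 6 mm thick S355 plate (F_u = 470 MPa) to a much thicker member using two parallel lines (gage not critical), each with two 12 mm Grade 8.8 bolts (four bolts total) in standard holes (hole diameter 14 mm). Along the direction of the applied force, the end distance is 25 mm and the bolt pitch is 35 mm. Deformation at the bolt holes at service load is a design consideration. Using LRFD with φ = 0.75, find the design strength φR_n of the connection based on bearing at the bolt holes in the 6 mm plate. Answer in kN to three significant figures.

198 kN

Per bolt r_n = 1.2 l_c t F_u ≤ 2.4 d t F_u; upper limit = 2.4 × 12 × 6 × 470 / 1000 = 81.22 kN.
Edge bolt: l_c = 25 − 14/2 = 18 mm → 1.2 × 18 × 6 × 470 / 1000 = 60.91 → r_n = 60.91 kN.
Interior bolts: l_c = 35 − 14 = 21 mm → 1.2 × 21 × 6 × 470 / 1000 = 71.06 → r_n = 71.06 kN.
R_n = 2 × 60.91 + 2 × 71.06 = 264 kN.
Design strength φR_n = 0.75 × 264 = 198 kN.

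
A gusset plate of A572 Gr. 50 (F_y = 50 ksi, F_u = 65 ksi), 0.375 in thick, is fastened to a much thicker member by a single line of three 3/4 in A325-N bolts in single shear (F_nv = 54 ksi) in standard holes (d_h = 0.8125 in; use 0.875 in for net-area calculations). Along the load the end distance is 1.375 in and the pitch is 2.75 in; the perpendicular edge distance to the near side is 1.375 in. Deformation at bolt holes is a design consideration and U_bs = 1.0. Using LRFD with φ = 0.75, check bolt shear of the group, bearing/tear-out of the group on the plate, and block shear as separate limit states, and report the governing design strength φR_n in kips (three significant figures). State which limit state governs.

53.7 kips (bolt shear governs)

Bolt shear: A_b = π·0.75²/4 = 0.4418 in²; R_n = 54 × 0.4418 × 3 × 1 = 71.57 kips → 0.75 × 71.57 = 53.7 kips.
Bearing: edge l_c = 0.9688, r_n = 28.34 kips; interior l_c = 1.938, r_n = 43.87 kips; R_n = 28.34 + 2·43.87 = 116.1 kips → 87.1 kips.
Block shear: A_gv = 2.578, A_nv = 1.758, A_nt = 0.3516 in²; R_n = min(0.6F_uA_nv, 0.6F_yA_gv) + U_bs·F_u·A_nt = 91.41 kips → 68.6 kips.
Bolt shear governs: 53.7 kips.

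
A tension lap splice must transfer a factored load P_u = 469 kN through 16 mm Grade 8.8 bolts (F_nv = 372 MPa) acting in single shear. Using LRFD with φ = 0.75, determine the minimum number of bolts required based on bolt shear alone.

9 bolts

A_b = π·16²/4 = 201.1 mm².
Per-bolt design strength φR_n = 0.75 × 372 × 201.1 × 1 / 1000 = 56.1 kN.
n ≥ 469 / 56.1 = 8.361 → use 9 bolts.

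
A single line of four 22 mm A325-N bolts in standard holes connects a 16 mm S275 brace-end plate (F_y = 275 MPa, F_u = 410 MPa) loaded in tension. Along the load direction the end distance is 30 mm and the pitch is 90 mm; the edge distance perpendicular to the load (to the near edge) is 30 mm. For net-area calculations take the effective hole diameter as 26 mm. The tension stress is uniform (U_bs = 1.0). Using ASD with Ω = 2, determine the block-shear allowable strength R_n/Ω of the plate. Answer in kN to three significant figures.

452 kN

Shear plane L_v = 30 + 3·90 = 300 mm; A_gv = 300 × 16 = 4800 mm².
A_nv = (300 − 3.5·26) × 16 = 3344 mm².
A_nt = (30 − 0.5·26) × 16 = 272 mm².
0.6 F_u A_nv = 822.6 kN; 0.6 F_y A_gv = 792 kN → shear yielding governs the shear term.
R_n = 792 + 1.0 × 410 × 272 / 1000 = 903.5 kN.
Allowable strength R_n/Ω = 903.5 / 2 = 452 kN.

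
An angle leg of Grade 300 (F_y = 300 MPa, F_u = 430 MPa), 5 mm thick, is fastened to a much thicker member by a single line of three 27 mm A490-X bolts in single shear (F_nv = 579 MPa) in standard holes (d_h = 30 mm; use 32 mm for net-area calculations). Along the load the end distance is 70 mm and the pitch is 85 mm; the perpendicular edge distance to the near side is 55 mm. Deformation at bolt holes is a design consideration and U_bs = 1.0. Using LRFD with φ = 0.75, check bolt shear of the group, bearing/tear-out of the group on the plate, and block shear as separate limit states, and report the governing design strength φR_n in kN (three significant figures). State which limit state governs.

Bolt shear: A_b = π·27²/4 = 572.6 mm²; R_n = 579 × 572.6 × 3 × 1 / 1000 = 994.5 kN → 0.75 × 994.5 = 746 kN.
Bearing: edge l_c = 55, r_n = 139.3 kN; interior l_c = 55, r_n = 139.3 kN; R_n = 139.3 + 2·139.3 = 418 kN → 313 kN.
Block shear: A_gv = 1200, A_nv = 800, A_nt = 195 mm²; R_n = min(0.6F_uA_nv, 0.6F_yA_gv) + U_bs·F_u·A_nt = 290.2 kN → 218 kN.
Block shear governs: 218 kN.

218 kN (block shear governs)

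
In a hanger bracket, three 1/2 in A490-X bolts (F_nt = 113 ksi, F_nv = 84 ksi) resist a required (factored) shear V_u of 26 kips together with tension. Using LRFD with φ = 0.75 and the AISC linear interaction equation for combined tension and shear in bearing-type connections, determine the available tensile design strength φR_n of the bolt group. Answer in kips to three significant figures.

A_b = π·0.5²/4 = 0.1963 in²; f_rv = 26 / (3 × 0.1963) = 44.14 ksi.
F'_nt = 1.3 F_nt − (F_nt / φF_nv) f_rv = 1.3·113 − (113/(0.75·84))·44.14 = 67.73 ksi, capped at F_nt → F'_nt = 67.73 ksi.
R_n = F'_nt · A_b · n = 67.73 × 0.1963 × 3 = 39.9 kips.
Design strength φR_n = 0.75 × 39.9 = 29.9 kips.

29.9 kips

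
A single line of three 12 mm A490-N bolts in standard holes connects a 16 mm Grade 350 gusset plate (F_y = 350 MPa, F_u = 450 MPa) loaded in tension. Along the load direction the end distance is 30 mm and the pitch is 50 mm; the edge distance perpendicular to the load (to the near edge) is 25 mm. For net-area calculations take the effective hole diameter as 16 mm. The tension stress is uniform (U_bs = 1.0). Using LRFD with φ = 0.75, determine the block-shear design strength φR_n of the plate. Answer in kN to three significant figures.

Shear plane L_v = 30 + 2·50 = 130 mm; A_gv = 130 × 16 = 2080 mm².
A_nv = (130 − 2.5·16) × 16 = 1440 mm².
A_nt = (25 − 0.5·16) × 16 = 272 mm².
0.6 F_u A_nv = 388.8 kN; 0.6 F_y A_gv = 436.8 kN → shear rupture governs the shear term.
R_n = 388.8 + 1.0 × 450 × 272 / 1000 = 511.2 kN.
Design strength φR_n = 0.75 × 511.2 = 383 kN.

383 kN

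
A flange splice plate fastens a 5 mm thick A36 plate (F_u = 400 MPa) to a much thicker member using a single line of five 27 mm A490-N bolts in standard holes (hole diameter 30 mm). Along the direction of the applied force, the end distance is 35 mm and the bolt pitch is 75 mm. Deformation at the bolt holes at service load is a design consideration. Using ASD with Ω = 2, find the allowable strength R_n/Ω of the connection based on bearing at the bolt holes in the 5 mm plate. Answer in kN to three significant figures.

Per bolt r_n = 1.2 l_c t F_u ≤ 2.4 d t F_u; upper limit = 2.4 × 27 × 5 × 400 / 1000 = 129.6 kN.
Edge bolt: l_c = 35 − 30/2 = 20 mm → 1.2 × 20 × 5 × 400 / 1000 = 48 → r_n = 48 kN.
Interior bolts: l_c = 75 − 30 = 45 mm → 1.2 × 45 × 5 × 400 / 1000 = 108 → r_n = 108 kN.
R_n = 1 × 48 + 4 × 108 = 480 kN.
Allowable strength R_n/Ω = 480 / 2 = 240 kN.

240 kN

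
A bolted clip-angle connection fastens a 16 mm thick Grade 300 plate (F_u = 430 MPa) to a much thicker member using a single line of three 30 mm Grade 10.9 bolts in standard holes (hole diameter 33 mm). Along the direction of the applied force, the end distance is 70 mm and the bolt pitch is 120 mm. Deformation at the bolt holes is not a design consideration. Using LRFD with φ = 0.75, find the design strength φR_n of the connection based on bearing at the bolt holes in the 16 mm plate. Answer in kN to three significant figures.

1340 kN

Per bolt r_n = 1.5 l_c t F_u ≤ 3.0 d t F_u; upper limit = 3.0 × 30 × 16 × 430 / 1000 = 619.2 kN.
Edge bolt: l_c = 70 − 33/2 = 53.5 mm → 1.5 × 53.5 × 16 × 430 / 1000 = 552.1 → r_n = 552.1 kN.
Interior bolts: l_c = 120 − 33 = 87 mm → 1.5 × 87 × 16 × 430 / 1000 = 897.8 → r_n = 619.2 kN.
R_n = 1 × 552.1 + 2 × 619.2 = 1791 kN.
Design strength φR_n = 0.75 × 1791 = 1340 kN.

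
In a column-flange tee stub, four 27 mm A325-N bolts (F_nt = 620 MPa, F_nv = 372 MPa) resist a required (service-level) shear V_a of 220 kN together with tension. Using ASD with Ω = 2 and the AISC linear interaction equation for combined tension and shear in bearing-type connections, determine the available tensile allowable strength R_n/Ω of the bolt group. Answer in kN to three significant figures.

A_b = π·27²/4 = 572.6 mm²; f_rv = 220 × 1000 / (4 × 572.6) = 96.06 MPa.
F'_nt = 1.3 F_nt − (Ω F_nt / F_nv) f_rv = 1.3·620 − (2·620/372)·96.06 = 485.8 MPa, capped at F_nt → F'_nt = 485.8 MPa.
R_n = F'_nt · A_b · n = 485.8 × 572.6 × 4 / 1000 = 1113 kN.
Allowable strength R_n/Ω = 1113 / 2 = 556 kN.

556 kN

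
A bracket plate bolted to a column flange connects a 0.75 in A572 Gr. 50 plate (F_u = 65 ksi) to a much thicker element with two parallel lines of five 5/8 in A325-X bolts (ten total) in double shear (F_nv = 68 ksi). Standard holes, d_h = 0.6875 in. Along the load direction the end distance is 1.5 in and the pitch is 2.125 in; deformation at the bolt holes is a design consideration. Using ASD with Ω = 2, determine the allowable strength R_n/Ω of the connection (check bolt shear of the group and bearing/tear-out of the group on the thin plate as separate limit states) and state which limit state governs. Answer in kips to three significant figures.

Bolt shear: A_b = π·0.625²/4 = 0.3068 in²; R_n = 68 × 0.3068 × 10 × 2 = 417.2 kips → 417.2 / 2 = 209 kips.
Bearing (1.2 l_c t F_u ≤ 2.4 d t F_u): upper limit = 2.4·0.625·0.75·65 = 73.12 kips.
  Edge l_c = 1.5 − 0.6875/2 = 1.156 → r_n = 67.64 kips; interior l_c = 2.125 − 0.6875 = 1.438 → r_n = 73.12 kips.
  R_n,bearing = 2·67.64 + 8·73.12 = 720.3 kips → 720.3 / 2 = 360 kips.
Bolt shear governs: 209 kips.

209 kips (bolt shear governs)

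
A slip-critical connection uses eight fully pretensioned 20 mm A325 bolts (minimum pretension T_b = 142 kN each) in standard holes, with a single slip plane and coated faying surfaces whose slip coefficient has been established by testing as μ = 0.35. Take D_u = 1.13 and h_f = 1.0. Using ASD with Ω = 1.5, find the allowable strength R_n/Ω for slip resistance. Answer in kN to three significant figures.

300 kN

R_n = μ · D_u · h_f · T_b · n_s · n_b = 0.35 × 1.13 × 1.0 × 142 × 1 × 8 = 449.3 kN.
Allowable strength R_n/Ω = 449.3 / 1.5 = 300 kN.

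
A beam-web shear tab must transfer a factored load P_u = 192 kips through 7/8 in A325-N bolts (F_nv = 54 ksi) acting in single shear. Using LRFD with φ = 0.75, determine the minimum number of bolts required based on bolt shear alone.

A_b = π·0.875²/4 = 0.6013 in².
Per-bolt design strength φR_n = 0.75 × 54 × 0.6013 × 1 = 24.35 kips.
n ≥ 192 / 24.35 = 7.884 → use 8 bolts.

8 bolts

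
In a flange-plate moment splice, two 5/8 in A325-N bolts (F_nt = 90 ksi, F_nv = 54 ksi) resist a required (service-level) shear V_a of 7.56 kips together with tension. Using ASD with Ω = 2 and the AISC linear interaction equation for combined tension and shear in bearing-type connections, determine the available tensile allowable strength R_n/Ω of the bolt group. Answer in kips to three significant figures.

A_b = π·0.625²/4 = 0.3068 in²; f_rv = 7.56 / (2 × 0.3068) = 12.32 ksi.
F'_nt = 1.3 F_nt − (Ω F_nt / F_nv) f_rv = 1.3·90 − (2·90/54)·12.32 = 75.93 ksi, capped at F_nt → F'_nt = 75.93 ksi.
R_n = F'_nt · A_b · n = 75.93 × 0.3068 × 2 = 46.59 kips.
Allowable strength R_n/Ω = 46.59 / 2 = 23.3 kips.

23.3 kips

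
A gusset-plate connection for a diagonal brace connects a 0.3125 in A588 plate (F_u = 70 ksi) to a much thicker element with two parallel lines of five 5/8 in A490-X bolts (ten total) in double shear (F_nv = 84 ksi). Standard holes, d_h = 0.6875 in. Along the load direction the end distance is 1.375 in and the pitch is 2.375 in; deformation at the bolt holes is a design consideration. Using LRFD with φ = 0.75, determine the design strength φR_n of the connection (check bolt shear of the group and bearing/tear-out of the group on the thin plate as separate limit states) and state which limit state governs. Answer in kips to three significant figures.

Bolt shear: A_b = π·0.625²/4 = 0.3068 in²; R_n = 84 × 0.3068 × 10 × 2 = 515.4 kips → 0.75 × 515.4 = 387 kips.
Bearing (1.2 l_c t F_u ≤ 2.4 d t F_u): upper limit = 2.4·0.625·0.3125·70 = 32.81 kips.
  Edge l_c = 1.375 − 0.6875/2 = 1.031 → r_n = 27.07 kips; interior l_c = 2.375 − 0.6875 = 1.688 → r_n = 32.81 kips.
  R_n,bearing = 2·27.07 + 8·32.81 = 316.6 kips → 0.75 × 316.6 = 237 kips.
Bearing governs: 237 kips.

237 kips (bearing governs)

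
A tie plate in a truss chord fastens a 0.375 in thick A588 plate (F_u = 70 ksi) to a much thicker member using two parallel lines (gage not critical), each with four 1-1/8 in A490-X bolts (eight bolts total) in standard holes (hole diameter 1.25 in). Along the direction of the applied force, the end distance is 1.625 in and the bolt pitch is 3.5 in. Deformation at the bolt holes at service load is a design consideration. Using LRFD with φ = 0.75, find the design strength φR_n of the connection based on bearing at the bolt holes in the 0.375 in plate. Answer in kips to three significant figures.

366 kips

Per bolt r_n = 1.2 l_c t F_u ≤ 2.4 d t F_u; upper limit = 2.4 × 1.125 × 0.375 × 70 = 70.88 kips.
Edge bolt: l_c = 1.625 − 1.25/2 = 1 in → 1.2 × 1 × 0.375 × 70 = 31.5 → r_n = 31.5 kips.
Interior bolts: l_c = 3.5 − 1.25 = 2.25 in → 1.2 × 2.25 × 0.375 × 70 = 70.88 → r_n = 70.88 kips.
R_n = 2 × 31.5 + 6 × 70.88 = 488.2 kips.
Design strength φR_n = 0.75 × 488.2 = 366 kips.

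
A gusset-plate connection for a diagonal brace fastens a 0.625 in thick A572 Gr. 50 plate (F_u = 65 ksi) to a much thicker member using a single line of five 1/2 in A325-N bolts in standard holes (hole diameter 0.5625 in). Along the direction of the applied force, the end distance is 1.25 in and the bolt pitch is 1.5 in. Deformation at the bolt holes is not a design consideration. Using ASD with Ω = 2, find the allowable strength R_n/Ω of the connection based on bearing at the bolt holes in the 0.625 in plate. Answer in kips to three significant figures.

144 kips

Per bolt r_n = 1.5 l_c t F_u ≤ 3.0 d t F_u; upper limit = 3.0 × 0.5 × 0.625 × 65 = 60.94 kips.
Edge bolt: l_c = 1.25 − 0.5625/2 = 0.9688 in → 1.5 × 0.9688 × 0.625 × 65 = 59.03 → r_n = 59.03 kips.
Interior bolts: l_c = 1.5 − 0.5625 = 0.9375 in → 1.5 × 0.9375 × 0.625 × 65 = 57.13 → r_n = 57.13 kips.
R_n = 1 × 59.03 + 4 × 57.13 = 287.5 kips.
Allowable strength R_n/Ω = 287.5 / 2 = 144 kips.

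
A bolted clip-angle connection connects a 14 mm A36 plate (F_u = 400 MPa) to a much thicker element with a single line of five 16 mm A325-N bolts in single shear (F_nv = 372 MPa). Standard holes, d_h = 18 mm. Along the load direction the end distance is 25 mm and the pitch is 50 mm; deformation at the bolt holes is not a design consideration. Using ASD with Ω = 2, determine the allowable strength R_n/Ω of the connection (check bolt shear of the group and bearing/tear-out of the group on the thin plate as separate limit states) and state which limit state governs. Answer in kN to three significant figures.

Bolt shear: A_b = π·16²/4 = 201.1 mm²; R_n = 372 × 201.1 × 5 × 1 / 1000 = 374 kN → 374 / 2 = 187 kN.
Bearing (1.5 l_c t F_u ≤ 3.0 d t F_u): upper limit = 3.0·16·14·400 / 1000 = 268.8 kN.
  Edge l_c = 25 − 18/2 = 16 → r_n = 134.4 kN; interior l_c = 50 − 18 = 32 → r_n = 268.8 kN.
  R_n,bearing = 1·134.4 + 4·268.8 = 1210 kN → 1210 / 2 = 605 kN.
Bolt shear governs: 187 kN.

187 kN (bolt shear governs)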